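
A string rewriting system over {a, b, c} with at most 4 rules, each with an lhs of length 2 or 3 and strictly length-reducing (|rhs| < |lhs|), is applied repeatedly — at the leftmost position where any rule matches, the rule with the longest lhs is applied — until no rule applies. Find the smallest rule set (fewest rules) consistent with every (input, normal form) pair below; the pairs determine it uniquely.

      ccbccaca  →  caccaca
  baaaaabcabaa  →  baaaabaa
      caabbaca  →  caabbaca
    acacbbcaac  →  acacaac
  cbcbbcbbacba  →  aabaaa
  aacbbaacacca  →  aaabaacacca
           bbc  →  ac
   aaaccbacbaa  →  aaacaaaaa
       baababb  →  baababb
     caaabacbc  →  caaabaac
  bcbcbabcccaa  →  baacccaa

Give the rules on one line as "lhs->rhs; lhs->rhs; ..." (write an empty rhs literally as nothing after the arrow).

  | ccbccaca => caccaca
  | baaaaabcabaa => baaaacabaa => baaaabaa
  | caabbaca
  | acacbbcaac => acaabcaac => acacaac

abc->c; bbc->ac; cab->b; cb->a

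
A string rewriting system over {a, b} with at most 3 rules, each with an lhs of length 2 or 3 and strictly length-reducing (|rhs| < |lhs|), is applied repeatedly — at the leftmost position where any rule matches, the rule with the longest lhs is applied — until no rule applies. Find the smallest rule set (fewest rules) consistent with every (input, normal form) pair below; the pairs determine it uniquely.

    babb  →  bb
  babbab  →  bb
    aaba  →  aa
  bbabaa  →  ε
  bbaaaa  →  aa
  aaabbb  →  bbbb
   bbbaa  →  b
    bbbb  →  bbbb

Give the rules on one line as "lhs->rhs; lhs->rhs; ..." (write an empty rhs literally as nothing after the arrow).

aaa->b; ba->

  | babb => bb
  | babbab => bbab => bb
  | aaba => aa
  | bbabaa => bbaa => ba => ε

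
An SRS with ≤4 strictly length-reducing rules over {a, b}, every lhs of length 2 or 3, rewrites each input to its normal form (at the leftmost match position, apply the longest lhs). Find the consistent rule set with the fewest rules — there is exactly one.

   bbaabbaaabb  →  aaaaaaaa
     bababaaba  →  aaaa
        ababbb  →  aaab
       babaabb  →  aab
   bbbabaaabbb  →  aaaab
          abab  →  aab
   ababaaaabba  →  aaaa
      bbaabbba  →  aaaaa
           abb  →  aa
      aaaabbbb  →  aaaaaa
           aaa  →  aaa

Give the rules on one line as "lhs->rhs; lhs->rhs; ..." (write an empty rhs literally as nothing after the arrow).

  | bbaabbaaabb => aaabbaaabb => aaaaaaabb => aaaaaaaa
  | bababaaba => ababaaba => aabaaba => aabba => aaaa
  | ababbb => aabbb => aaab
  | babaabb => abaabb => abbb => aab

ba->a; baa->b; bb->a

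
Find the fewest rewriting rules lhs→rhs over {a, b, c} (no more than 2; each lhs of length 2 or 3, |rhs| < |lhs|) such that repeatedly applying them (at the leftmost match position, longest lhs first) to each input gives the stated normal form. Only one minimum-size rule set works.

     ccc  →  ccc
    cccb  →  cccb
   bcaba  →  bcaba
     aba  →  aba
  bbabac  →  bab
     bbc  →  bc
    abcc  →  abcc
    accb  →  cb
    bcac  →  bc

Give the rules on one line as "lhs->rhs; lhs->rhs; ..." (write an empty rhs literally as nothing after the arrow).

  | ccc
  | cccb
  | bcaba
  | aba

ac->; bb->b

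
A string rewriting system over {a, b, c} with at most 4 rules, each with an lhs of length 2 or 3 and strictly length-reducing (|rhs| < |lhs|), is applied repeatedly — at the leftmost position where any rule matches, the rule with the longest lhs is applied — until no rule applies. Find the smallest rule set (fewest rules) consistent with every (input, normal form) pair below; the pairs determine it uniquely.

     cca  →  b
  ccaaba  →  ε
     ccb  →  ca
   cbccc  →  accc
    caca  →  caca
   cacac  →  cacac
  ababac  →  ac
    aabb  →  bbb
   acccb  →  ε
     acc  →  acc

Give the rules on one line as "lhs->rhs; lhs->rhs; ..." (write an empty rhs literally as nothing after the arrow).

  | cca => aa => b
  | ccaaba => aaaba => baba => ba => ε
  | ccb => ca
  | cbccc => accc

aa->b; ba->; cb->a; cca->aa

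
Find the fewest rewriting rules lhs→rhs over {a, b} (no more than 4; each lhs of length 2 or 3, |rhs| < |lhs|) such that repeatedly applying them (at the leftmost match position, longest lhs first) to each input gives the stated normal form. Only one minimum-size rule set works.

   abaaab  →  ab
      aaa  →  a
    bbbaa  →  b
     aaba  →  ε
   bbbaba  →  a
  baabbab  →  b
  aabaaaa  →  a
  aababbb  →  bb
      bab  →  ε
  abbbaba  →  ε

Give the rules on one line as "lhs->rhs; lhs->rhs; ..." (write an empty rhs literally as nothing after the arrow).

aa->; abb->a; ba->; bab->aa

  | abaaab => aaab => ab
  | aaa => a
  | bbbaa => bba => b
  | aaba => ba => ε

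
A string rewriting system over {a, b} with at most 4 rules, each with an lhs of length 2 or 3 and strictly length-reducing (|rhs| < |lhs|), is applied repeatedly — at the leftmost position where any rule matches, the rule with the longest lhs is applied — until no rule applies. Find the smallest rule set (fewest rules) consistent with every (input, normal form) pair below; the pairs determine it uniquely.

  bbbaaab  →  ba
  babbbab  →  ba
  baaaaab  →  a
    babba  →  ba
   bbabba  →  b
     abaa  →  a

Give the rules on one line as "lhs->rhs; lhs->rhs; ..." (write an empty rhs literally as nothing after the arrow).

  | bbbaaab => abaaab => aab => ba
  | babbbab => baabab => bbaab => aaab => aab => ba
  | baaaaab => baaaab => baaab => baab => bba => aa => a
  | babba => baaa => baa => ba

aa->a; aab->ba; aba->; bb->a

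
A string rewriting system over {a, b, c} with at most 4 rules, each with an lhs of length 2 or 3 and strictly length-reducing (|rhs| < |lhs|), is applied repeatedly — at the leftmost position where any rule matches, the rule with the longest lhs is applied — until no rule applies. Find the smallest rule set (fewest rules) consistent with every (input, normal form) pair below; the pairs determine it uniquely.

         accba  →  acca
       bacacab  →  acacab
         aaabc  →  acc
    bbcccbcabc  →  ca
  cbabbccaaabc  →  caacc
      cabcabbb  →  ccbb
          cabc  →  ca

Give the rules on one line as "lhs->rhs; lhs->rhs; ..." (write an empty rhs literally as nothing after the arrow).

aab->c; ba->a; bc->

  | accba => acca
  | bacacab => acacab
  | aaabc => acc
  | bbcccbcabc => bccbcabc => cbcabc => cabc => ca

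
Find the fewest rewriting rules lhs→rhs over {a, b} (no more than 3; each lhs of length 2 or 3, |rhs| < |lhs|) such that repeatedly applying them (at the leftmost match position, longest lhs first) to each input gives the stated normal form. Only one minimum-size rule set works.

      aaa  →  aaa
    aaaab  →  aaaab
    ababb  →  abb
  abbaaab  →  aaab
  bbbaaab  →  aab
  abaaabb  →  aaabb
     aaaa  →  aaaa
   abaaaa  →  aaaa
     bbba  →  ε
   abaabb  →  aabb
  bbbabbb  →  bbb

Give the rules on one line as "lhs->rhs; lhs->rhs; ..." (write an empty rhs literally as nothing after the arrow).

ba->; bba->ba

  | aaa
  | aaaab
  | ababb => abb
  | abbaaab => abaaab => aaab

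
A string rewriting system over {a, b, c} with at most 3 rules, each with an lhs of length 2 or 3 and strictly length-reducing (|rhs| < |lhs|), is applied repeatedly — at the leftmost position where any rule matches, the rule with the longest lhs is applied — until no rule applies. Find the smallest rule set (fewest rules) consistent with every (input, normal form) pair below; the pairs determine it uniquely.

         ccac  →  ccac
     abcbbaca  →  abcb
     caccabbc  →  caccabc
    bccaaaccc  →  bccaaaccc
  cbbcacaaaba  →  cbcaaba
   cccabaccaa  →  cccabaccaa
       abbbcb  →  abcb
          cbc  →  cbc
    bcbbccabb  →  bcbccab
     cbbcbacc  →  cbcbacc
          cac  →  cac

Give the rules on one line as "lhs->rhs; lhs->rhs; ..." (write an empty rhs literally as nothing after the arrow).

aca->; bb->b

  | ccac
  | abcbbaca => abcbaca => abcb
  | caccabbc => caccabc
  | bccaaaccc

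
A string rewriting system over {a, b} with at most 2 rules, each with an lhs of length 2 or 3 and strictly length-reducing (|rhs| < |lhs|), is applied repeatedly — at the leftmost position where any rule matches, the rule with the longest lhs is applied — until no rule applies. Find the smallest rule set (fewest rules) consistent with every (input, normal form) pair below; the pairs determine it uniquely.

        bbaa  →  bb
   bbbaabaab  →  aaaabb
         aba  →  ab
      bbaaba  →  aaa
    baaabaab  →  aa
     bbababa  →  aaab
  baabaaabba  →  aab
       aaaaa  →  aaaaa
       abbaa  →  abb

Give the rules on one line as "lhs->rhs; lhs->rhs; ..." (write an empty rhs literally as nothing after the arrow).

ba->b; bbb->aa

  | bbaa => bba => bb
  | bbbaabaab => aaaabaab => aaaabab => aaaabb
  | aba => ab
  | bbaaba => bbaba => bbba => aaa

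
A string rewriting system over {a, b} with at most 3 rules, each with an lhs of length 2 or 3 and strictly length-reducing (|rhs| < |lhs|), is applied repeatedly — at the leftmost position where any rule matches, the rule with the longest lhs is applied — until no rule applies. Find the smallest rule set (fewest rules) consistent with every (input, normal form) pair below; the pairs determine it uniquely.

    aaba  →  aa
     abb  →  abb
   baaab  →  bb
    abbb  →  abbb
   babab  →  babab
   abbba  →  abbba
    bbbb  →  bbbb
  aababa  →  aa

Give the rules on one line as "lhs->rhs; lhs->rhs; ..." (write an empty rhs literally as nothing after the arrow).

  | aaba => aa
  | abb
  | baaab => bb
  | abbb

aaa->; aab->a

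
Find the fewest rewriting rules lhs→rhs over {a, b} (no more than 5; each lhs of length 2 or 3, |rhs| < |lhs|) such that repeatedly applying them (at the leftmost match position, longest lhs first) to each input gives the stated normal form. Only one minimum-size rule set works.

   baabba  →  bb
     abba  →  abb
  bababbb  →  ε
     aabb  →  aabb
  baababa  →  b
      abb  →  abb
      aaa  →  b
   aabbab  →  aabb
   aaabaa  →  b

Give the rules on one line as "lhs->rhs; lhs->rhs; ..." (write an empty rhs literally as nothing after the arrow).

aaa->ba; ba->b; bab->b; bbb->

  | baabba => babba => bba => bb
  | abba => abb
  | bababbb => babbb => bbb => ε
  | aabb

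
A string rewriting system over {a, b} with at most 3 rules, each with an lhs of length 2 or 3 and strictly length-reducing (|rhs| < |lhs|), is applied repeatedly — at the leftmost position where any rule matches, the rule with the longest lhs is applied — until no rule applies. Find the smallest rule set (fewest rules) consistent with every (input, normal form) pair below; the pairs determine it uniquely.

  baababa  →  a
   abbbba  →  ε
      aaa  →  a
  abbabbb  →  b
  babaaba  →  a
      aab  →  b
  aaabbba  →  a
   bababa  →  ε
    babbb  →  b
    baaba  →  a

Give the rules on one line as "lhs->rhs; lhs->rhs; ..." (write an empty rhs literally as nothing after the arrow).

  | baababa => ababa => aba => a
  | abbbba => abba => aa => ε
  | aaa => a
  | abbabbb => aabbb => bbb => b

aa->; ba->; bb->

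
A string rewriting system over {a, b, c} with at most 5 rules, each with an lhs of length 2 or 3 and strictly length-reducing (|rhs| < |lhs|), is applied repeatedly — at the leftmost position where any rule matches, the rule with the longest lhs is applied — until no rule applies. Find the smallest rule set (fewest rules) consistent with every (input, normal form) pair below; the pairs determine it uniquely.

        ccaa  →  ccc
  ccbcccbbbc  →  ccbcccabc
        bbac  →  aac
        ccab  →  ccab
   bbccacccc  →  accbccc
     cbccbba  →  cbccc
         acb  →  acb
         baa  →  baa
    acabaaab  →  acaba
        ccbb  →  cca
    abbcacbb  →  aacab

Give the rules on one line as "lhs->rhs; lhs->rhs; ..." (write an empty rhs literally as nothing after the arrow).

  | ccaa => ccc
  | ccbcccbbbc => ccbcccabc
  | bbac => aac
  | ccab

aab->; bb->a; caa->cc; cac->cb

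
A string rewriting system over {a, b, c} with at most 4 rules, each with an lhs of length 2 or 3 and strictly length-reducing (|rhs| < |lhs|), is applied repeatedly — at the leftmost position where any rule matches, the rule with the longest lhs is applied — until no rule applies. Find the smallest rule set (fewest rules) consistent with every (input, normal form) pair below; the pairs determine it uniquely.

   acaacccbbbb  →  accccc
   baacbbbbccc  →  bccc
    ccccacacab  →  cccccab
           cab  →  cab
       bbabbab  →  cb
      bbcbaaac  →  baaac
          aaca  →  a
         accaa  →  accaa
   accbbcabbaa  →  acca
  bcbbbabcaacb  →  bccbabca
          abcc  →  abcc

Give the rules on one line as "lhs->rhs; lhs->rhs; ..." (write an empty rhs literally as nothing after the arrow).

aca->; acb->; bb->c; bbc->

  | acaacccbbbb => acccbbbb => accccbb => accccc
  | baacbbbbccc => babbbccc => bacbccc => bccc
  | ccccacacab => cccccab
  | cab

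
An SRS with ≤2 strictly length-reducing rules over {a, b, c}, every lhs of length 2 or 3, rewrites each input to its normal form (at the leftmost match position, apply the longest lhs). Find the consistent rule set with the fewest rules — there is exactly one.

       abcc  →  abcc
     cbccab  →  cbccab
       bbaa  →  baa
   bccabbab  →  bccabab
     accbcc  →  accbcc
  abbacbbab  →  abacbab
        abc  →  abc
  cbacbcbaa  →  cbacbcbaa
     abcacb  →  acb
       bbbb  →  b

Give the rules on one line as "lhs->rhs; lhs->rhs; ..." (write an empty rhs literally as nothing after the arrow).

bb->b; bca->

  | abcc
  | cbccab
  | bbaa => baa
  | bccabbab => bccabab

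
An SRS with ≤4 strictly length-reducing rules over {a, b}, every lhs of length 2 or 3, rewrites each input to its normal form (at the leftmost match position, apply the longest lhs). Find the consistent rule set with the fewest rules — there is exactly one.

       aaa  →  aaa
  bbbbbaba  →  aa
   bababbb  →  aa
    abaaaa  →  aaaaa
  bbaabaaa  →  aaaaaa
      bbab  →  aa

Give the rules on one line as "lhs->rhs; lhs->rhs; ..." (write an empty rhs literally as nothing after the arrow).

ab->a; ba->b; bba->aa

  | aaa
  | bbbbbaba => bbbaaba => baaaba => baaba => baba => bba => aa
  | bababbb => bbabbb => aabbb => aabb => aab => aa
  | abaaaa => aaaaa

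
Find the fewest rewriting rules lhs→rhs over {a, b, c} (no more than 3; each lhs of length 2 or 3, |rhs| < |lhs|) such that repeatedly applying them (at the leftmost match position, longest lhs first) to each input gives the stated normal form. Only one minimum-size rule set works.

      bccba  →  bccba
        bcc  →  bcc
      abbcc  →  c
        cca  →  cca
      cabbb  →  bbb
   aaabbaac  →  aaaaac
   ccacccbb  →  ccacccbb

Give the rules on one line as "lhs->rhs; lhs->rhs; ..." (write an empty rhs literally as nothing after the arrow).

  | bccba
  | bcc
  | abbcc => abcc => c
  | cca

ab->a; abc->; cab->b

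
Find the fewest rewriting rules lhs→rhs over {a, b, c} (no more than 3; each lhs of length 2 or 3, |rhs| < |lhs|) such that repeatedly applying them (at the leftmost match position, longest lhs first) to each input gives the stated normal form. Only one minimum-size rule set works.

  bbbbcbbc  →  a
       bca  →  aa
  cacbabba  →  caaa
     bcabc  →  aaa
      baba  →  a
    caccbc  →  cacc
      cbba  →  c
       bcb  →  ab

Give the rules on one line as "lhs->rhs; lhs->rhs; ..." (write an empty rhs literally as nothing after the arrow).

ba->c; bc->a; cb->

  | bbbbcbbc => bbbabbc => bbcbbc => babbc => cbbc => bc => a
  | bca => aa
  | cacbabba => caabba => caabc => caaa
  | bcabc => aabc => aaa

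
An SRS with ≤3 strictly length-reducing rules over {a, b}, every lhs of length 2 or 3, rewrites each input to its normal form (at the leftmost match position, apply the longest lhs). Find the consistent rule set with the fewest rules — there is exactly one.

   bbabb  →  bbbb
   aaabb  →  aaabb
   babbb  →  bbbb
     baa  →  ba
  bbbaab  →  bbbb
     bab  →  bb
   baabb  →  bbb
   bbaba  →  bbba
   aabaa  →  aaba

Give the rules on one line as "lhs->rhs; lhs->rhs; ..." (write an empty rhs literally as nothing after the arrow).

baa->ba; bab->bb

  | bbabb => bbbb
  | aaabb
  | babbb => bbbb
  | baa => ba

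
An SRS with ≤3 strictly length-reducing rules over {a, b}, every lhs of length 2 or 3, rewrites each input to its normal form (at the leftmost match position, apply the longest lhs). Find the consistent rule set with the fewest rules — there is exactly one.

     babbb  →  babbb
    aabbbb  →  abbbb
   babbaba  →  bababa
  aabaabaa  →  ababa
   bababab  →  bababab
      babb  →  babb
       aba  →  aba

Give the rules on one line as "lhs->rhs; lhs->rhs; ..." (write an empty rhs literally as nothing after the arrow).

  | babbb
  | aabbbb => abbbb
  | babbaba => bababa
  | aabaabaa => abaabaa => ababaa => ababa

aa->a; bba->ba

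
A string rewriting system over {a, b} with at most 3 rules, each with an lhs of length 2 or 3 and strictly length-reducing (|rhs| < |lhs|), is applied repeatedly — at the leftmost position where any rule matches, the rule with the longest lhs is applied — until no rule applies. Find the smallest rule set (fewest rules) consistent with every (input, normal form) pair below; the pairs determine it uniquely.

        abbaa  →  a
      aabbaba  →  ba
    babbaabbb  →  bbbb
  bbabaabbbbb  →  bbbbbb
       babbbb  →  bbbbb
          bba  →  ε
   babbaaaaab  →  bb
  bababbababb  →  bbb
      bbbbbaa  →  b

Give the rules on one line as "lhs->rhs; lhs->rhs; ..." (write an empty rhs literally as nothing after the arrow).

ab->b; bba->

  | abbaa => bbaa => a
  | aabbaba => abbaba => bbaba => ba
  | babbaabbb => bbbaabbb => babbb => bbbb
  | bbabaabbbbb => baabbbbb => babbbbb => bbbbbb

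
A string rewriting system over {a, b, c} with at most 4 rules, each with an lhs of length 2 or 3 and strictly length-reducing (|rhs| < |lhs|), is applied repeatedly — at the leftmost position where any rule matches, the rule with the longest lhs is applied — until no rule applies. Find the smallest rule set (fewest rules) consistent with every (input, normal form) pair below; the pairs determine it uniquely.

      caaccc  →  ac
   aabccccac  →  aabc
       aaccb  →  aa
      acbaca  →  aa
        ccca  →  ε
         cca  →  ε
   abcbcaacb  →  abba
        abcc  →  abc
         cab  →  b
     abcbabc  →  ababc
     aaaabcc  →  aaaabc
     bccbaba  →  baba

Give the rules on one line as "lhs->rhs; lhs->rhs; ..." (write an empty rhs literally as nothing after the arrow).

ca->; cb->; cbc->bc; cc->c

  | caaccc => accc => acc => ac
  | aabccccac => aabcccac => aabccac => aabcac => aabc
  | aaccb => aacb => aa
  | acbaca => aaca => aa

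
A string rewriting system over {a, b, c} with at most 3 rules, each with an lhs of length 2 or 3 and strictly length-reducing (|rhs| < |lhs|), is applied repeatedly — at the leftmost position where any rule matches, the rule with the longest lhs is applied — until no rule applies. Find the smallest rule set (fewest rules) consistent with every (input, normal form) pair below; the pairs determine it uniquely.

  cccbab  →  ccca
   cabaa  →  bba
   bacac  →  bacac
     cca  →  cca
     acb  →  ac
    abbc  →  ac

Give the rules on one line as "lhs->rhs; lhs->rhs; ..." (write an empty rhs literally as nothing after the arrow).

ab->a; caa->bb; cb->c

  | cccbab => cccab => ccca
  | cabaa => caaa => bba
  | bacac
  | cca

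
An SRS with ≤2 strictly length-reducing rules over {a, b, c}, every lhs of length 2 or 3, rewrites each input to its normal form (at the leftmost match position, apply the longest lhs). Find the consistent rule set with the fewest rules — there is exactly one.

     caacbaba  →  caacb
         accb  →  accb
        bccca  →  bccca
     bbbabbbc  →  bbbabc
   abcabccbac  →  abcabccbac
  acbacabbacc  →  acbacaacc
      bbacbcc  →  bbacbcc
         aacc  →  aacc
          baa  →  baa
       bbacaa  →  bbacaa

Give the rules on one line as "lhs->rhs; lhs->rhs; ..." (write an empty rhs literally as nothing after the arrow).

  | caacbaba => caacb
  | accb
  | bccca
  | bbbabbbc => bbbabc

aba->; abb->a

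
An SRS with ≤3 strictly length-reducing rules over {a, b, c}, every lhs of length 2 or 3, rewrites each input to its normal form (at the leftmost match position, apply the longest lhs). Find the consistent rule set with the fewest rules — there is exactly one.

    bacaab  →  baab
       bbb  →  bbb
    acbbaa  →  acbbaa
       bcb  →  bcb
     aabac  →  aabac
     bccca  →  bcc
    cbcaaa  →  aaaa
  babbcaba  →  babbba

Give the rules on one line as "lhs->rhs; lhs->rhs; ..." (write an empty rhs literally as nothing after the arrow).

ca->; cbc->a

  | bacaab => baab
  | bbb
  | acbbaa
  | bcb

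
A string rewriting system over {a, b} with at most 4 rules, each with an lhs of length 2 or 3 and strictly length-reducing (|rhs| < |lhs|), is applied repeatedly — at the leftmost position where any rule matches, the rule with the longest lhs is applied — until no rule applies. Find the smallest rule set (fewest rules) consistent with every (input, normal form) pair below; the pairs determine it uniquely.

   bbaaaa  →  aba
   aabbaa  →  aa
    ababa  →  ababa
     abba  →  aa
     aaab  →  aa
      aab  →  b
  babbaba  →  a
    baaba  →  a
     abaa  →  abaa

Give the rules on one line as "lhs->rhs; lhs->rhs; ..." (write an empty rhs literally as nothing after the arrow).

  | bbaaaa => aaaa => aba
  | aabbaa => bbaa => aa
  | ababa
  | abba => aa

aaa->ab; aab->b; bb->a; bba->a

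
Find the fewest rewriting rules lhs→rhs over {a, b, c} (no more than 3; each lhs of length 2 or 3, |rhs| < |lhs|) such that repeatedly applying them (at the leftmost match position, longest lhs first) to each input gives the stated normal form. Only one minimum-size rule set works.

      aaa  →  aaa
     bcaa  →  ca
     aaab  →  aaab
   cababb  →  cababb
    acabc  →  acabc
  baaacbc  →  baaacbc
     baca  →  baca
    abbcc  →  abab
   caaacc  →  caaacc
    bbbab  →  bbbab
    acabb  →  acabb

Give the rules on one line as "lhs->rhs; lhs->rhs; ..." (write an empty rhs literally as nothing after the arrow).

bca->c; bcc->ab

  | aaa
  | bcaa => ca
  | aaab
  | cababb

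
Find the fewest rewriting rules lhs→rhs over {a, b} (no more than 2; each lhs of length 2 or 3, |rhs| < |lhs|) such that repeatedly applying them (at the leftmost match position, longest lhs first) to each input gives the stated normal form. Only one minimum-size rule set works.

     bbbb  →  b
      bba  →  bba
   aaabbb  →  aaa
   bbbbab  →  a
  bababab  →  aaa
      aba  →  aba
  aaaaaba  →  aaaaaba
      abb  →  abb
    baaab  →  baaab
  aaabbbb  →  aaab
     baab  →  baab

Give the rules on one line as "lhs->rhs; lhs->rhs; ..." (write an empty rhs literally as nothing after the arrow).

  | bbbb => b
  | bba
  | aaabbb => aaa
  | bbbbab => bab => a

bab->a; bbb->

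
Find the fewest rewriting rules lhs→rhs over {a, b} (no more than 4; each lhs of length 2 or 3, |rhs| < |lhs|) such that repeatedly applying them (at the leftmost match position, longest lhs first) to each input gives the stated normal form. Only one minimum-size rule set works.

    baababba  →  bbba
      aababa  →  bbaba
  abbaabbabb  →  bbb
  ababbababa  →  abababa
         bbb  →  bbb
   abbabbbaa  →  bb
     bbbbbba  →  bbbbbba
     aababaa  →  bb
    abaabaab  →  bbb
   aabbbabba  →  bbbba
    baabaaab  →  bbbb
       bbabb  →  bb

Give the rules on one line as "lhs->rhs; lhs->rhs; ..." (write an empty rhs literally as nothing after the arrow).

aa->b; aaa->; abb->

  | baababba => bbbabba => bbba
  | aababa => bbaba
  | abbaabbabb => aabbabb => bbbabb => bbb
  | ababbababa => abababa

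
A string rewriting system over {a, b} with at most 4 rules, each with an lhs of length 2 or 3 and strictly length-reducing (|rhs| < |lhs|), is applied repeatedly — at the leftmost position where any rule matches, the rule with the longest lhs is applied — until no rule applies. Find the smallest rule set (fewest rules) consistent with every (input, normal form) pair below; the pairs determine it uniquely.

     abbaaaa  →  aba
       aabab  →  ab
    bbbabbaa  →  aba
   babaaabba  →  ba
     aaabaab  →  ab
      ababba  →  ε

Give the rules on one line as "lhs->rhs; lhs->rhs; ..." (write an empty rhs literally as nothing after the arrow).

  | abbaaaa => aaaaa => baaa => aba
  | aabab => bbab => ab
  | bbbabbaa => babbaa => baaa => aba
  | babaaabba => baababba => abbabba => aabba => bbba => ba

aa->b; baa->ab; bb->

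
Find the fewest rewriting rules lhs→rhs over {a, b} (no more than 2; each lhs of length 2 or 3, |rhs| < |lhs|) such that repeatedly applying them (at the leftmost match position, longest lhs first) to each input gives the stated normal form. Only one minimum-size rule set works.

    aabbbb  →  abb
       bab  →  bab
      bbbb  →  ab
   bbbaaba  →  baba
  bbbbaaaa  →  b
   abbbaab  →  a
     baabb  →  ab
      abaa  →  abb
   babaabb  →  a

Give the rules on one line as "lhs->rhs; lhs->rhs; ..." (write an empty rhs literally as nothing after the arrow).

aa->b; bbb->a

  | aabbbb => bbbbb => abb
  | bab
  | bbbb => ab
  | bbbaaba => aaaba => baba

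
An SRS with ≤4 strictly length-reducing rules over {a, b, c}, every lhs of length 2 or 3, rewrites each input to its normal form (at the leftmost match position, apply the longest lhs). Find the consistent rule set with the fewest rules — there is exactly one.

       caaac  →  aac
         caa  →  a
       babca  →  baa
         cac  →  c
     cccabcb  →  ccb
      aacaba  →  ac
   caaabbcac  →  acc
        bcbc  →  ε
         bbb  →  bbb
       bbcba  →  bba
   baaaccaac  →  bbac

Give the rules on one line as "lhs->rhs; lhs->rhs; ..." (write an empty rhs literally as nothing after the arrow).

aaa->ba; aba->c; bc->; ca->

  | caaac => aac
  | caa => a
  | babca => baa
  | cac => c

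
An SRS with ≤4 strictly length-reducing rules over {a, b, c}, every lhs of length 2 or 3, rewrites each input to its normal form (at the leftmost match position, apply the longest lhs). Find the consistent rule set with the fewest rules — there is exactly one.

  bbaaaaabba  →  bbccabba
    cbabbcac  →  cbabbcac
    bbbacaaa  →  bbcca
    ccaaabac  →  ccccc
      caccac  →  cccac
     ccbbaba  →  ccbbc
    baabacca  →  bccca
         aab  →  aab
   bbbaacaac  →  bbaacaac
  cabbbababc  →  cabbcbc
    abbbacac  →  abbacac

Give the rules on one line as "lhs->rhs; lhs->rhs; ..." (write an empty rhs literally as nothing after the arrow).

aaa->ca; aba->c; acc->cc; bbb->bb

  | bbaaaaabba => bbcaaabba => bbccabba
  | cbabbcac
  | bbbacaaa => bbacaaa => bbacca => bbcca
  | ccaaabac => cccabac => ccccc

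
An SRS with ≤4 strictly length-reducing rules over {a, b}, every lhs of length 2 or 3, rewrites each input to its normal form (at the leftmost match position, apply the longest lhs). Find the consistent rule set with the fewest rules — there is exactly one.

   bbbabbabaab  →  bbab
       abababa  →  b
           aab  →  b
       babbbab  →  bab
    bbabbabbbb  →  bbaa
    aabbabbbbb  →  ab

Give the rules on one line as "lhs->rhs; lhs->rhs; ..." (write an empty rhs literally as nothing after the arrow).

  | bbbabbabaab => aabbabaab => bbabaab => bbab
  | abababa => baba => b
  | aab => b
  | babbbab => baaab => bab

aab->b; aba->; bbb->a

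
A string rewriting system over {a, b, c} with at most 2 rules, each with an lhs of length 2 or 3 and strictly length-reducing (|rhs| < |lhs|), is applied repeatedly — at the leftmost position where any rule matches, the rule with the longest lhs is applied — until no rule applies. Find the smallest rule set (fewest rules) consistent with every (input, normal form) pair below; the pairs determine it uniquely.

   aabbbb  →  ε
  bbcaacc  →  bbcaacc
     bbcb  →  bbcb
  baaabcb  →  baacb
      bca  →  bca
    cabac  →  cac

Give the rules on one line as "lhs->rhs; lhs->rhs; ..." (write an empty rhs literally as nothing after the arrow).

ab->; abb->

  | aabbbb => abb => ε
  | bbcaacc
  | bbcb
  | baaabcb => baacb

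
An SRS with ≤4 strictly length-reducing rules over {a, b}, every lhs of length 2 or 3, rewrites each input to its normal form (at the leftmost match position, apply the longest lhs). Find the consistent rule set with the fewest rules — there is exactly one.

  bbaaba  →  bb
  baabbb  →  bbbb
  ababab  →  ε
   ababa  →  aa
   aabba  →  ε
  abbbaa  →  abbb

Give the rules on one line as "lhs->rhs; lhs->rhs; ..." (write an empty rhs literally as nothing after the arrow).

aab->; ba->; baa->b; bab->

  | bbaaba => bbba => bb
  | baabbb => bbbb
  | ababab => aab => ε
  | ababa => aa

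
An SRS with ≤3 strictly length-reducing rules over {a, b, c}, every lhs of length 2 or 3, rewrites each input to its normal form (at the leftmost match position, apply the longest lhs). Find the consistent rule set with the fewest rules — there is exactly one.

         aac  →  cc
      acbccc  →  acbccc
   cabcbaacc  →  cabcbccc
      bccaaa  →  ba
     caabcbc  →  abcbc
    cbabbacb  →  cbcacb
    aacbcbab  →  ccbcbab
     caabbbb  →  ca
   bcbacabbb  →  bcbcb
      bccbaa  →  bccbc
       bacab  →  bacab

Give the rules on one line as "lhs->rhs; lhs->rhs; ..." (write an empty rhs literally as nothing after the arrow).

aa->c; bb->a; caa->a

  | aac => cc
  | acbccc
  | cabcbaacc => cabcbccc
  | bccaaa => bcaa => ba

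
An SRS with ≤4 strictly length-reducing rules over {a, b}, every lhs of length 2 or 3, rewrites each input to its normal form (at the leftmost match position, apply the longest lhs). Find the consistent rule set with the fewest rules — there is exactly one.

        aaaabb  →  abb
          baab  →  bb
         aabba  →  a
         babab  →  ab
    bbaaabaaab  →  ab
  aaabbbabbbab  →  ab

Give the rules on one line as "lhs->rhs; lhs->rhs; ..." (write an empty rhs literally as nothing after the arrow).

  | aaaabb => aaabb => aabb => abb
  | baab => bb
  | aabba => abba => aba => aa => a
  | babab => abab => aab => ab

aa->a; ba->a; baa->b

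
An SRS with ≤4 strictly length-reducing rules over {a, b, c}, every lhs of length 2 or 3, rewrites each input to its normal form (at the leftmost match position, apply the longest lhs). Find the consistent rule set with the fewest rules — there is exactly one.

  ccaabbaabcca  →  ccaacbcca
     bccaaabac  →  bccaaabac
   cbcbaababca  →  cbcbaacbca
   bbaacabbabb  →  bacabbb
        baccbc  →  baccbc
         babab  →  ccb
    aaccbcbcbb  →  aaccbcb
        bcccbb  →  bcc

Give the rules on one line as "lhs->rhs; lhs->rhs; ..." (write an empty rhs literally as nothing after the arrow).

bab->cb; bba->b; cbb->

  | ccaabbaabcca => ccaababcca => ccaacbcca
  | bccaaabac
  | cbcbaababca => cbcbaacbca
  | bbaacabbabb => bacabbabb => bacabbb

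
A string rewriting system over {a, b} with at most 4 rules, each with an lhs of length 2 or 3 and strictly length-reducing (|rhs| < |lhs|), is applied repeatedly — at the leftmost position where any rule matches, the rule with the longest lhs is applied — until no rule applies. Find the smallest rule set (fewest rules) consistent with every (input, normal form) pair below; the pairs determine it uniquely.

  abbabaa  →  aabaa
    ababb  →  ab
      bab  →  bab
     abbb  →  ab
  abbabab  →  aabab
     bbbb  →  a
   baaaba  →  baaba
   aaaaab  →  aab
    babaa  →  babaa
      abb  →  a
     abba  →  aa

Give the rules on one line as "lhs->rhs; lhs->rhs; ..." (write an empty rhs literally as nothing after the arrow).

aaa->aa; abb->bb; bb->a

  | abbabaa => bbabaa => aabaa
  | ababb => abbb => bbb => ab
  | bab
  | abbb => bbb => ab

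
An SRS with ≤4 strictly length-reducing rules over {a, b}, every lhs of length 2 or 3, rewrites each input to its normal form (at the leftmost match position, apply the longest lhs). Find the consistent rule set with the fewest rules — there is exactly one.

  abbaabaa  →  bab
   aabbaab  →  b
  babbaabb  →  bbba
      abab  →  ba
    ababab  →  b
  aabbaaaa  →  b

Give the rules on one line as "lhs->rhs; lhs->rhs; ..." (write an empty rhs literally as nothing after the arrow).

aa->; aab->; aba->ab; abb->ba

  | abbaabaa => baaabaa => babaa => baba => bab
  | aabbaab => baab => b
  | babbaabb => bbaaabb => bbabb => bbba
  | abab => abb => ba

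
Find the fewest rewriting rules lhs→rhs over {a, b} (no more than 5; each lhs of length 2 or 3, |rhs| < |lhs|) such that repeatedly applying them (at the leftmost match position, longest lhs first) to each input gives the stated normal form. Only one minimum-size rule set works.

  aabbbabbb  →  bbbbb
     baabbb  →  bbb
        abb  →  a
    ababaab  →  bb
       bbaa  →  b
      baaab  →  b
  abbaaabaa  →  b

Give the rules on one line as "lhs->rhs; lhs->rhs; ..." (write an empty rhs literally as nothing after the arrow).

aaa->bb; ab->a; ba->; baa->ba

  | aabbbabbb => aabbabbb => aababbb => aaabbb => bbbbb
  | baabbb => babbb => bbb
  | abb => ab => a
  | ababaab => aabaab => aaaab => bbab => bb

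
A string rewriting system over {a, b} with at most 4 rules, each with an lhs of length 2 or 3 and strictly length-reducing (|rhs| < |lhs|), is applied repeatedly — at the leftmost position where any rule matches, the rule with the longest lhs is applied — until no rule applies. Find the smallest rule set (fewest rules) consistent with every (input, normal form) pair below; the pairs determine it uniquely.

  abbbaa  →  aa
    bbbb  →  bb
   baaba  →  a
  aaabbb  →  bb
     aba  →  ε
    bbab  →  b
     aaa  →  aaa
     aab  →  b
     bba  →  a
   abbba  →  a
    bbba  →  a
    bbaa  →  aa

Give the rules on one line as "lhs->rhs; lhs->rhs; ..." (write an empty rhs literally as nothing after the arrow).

  | abbbaa => bbbaa => bbaa => baa => aa
  | bbbb => bbb => bb
  | baaba => aaba => a
  | aaabbb => aabbb => abbb => bbb => bb

ab->b; aba->; ba->a; bbb->bb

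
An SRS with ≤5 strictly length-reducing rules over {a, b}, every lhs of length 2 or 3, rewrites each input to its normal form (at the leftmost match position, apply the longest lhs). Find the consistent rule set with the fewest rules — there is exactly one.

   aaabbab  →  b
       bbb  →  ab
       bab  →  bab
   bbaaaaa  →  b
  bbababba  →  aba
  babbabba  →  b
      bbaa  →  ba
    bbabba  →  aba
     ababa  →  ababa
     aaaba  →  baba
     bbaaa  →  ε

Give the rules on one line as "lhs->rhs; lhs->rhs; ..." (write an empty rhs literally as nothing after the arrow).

  | aaabbab => babbab => baab => b
  | bbb => ab
  | bab
  | bbaaaaa => aaaaaa => baaaa => aa => b

aa->b; abb->a; baa->; bb->a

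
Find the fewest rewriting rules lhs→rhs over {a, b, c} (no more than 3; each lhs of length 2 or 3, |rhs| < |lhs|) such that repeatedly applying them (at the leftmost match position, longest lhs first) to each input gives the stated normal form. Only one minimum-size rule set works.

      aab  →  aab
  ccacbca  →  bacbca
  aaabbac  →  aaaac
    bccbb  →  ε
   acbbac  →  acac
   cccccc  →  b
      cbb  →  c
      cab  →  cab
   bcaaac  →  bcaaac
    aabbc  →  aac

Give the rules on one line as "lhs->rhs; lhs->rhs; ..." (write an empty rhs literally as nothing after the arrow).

bb->; cc->b

  | aab
  | ccacbca => bacbca
  | aaabbac => aaaac
  | bccbb => bbbb => bb => ε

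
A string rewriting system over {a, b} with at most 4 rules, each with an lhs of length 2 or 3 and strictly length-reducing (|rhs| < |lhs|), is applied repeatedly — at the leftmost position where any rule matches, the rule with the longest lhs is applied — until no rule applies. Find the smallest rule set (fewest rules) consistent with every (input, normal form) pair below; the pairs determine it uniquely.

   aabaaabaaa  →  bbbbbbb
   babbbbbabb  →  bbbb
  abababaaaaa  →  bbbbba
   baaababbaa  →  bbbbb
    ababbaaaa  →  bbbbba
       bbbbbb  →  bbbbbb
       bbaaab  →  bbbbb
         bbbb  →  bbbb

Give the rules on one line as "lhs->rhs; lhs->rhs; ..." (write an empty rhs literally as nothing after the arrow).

  | aabaaabaaa => bbaaabaaa => bbbbbaaa => bbbbbbb
  | babbbbbabb => bbbbabb => bbbb
  | abababaaaaa => bbabaaaaa => bbbaaaa => bbbbba
  | baaababbaa => bbbbabbaa => bbbbaa => bbbbb

aa->b; aaa->bb; aba->b; abb->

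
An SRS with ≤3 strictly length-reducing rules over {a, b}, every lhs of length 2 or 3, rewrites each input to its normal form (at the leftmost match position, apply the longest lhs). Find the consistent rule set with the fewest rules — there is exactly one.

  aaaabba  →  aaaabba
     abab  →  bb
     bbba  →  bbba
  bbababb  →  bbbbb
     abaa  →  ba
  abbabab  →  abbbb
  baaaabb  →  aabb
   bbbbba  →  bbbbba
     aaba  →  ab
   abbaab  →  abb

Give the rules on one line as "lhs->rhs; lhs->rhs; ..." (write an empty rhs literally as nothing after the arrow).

  | aaaabba
  | abab => bb
  | bbba
  | bbababb => bbbbb

aba->b; baa->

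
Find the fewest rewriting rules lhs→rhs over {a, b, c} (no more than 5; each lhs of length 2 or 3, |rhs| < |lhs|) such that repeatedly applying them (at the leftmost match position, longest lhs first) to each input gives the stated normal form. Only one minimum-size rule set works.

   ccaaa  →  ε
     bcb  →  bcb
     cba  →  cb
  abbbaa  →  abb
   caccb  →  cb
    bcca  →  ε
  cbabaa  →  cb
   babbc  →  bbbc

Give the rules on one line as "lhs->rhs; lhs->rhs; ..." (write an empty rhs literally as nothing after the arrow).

  | ccaaa => aaaa => aa => ε
  | bcb
  | cba => cb
  | abbbaa => abb

aa->; ba->b; baa->; cc->a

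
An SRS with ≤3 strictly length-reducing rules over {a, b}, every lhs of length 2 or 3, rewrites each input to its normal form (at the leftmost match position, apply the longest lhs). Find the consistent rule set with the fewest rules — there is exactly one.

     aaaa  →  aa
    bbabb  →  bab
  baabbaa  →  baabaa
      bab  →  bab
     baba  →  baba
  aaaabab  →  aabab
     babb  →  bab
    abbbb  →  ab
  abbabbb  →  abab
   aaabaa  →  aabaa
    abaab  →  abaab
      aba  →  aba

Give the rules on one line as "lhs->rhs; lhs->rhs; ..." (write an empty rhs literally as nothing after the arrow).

aaa->aa; bb->b

  | aaaa => aaa => aa
  | bbabb => babb => bab
  | baabbaa => baabaa
  | bab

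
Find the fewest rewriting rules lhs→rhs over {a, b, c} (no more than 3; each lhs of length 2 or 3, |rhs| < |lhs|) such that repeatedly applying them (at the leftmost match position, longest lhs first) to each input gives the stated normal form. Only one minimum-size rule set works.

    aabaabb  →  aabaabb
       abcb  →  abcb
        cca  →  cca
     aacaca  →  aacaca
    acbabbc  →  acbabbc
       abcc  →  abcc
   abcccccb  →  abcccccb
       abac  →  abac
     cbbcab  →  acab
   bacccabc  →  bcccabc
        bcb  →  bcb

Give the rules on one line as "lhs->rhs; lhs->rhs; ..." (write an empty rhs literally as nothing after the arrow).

acc->cc; cbb->a

  | aabaabb
  | abcb
  | cca
  | aacaca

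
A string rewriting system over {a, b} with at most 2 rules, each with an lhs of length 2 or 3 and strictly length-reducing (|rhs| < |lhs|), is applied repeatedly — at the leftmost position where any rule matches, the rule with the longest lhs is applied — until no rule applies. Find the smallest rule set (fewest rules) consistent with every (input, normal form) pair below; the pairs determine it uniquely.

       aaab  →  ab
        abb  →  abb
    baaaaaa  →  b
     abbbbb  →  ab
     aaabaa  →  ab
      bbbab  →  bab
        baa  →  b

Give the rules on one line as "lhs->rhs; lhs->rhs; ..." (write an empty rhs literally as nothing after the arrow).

  | aaab => ab
  | abb
  | baaaaaa => baaaa => baa => b
  | abbbbb => abbb => ab

aa->; bbb->b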